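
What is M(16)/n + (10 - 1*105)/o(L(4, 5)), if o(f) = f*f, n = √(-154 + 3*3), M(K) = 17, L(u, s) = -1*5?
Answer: -19/5 - 17*I*√145/145 ≈ -3.8 - 1.4118*I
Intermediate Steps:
L(u, s) = -5
n = I*√145 (n = √(-154 + 9) = √(-145) = I*√145 ≈ 12.042*I)
o(f) = f²
M(16)/n + (10 - 1*105)/o(L(4, 5)) = 17/((I*√145)) + (10 - 1*105)/((-5)²) = 17*(-I*√145/145) + (10 - 105)/25 = -17*I*√145/145 - 95*1/25 = -17*I*√145/145 - 19/5 = -19/5 - 17*I*√145/145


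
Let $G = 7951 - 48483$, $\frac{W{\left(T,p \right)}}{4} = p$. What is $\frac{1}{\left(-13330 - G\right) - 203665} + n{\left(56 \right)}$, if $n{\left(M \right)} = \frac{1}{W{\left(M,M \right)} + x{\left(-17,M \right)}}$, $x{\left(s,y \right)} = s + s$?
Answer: $\frac{176273}{33527970} \approx 0.0052575$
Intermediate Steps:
$W{\left(T,p \right)} = 4 p$
$x{\left(s,y \right)} = 2 s$
$G = -40532$ ($G = 7951 - 48483 = -40532$)
$n{\left(M \right)} = \frac{1}{-34 + 4 M}$ ($n{\left(M \right)} = \frac{1}{4 M + 2 \left(-17\right)} = \frac{1}{4 M - 34} = \frac{1}{-34 + 4 M}$)
$\frac{1}{\left(-13330 - G\right) - 203665} + n{\left(56 \right)} = \frac{1}{\left(-13330 - -40532\right) - 203665} + \frac{1}{2 \left(-17 + 2 \cdot 56\right)} = \frac{1}{\left(-13330 + 40532\right) - 203665} + \frac{1}{2 \left(-17 + 112\right)} = \frac{1}{27202 - 203665} + \frac{1}{2 \cdot 95} = \frac{1}{-176463} + \frac{1}{2} \cdot \frac{1}{95} = - \frac{1}{176463} + \frac{1}{190} = \frac{176273}{33527970}$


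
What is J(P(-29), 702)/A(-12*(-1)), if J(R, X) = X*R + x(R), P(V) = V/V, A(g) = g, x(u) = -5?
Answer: 697/12 ≈ 58.083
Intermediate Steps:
P(V) = 1
J(R, X) = -5 + R*X (J(R, X) = X*R - 5 = R*X - 5 = -5 + R*X)
J(P(-29), 702)/A(-12*(-1)) = (-5 + 1*702)/((-12*(-1))) = (-5 + 702)/12 = 697*(1/12) = 697/12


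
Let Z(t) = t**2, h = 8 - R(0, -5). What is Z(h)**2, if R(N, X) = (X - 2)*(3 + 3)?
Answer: 6250000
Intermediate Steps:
R(N, X) = -12 + 6*X (R(N, X) = (-2 + X)*6 = -12 + 6*X)
h = 50 (h = 8 - (-12 + 6*(-5)) = 8 - (-12 - 30) = 8 - 1*(-42) = 8 + 42 = 50)
Z(h)**2 = (50**2)**2 = 2500**2 = 6250000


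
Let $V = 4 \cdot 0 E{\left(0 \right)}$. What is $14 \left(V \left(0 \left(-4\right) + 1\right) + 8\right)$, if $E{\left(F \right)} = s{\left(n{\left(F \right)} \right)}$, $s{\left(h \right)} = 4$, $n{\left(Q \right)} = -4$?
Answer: $112$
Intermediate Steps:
$E{\left(F \right)} = 4$
$V = 0$ ($V = 4 \cdot 0 \cdot 4 = 0 \cdot 4 = 0$)
$14 \left(V \left(0 \left(-4\right) + 1\right) + 8\right) = 14 \left(0 \left(0 \left(-4\right) + 1\right) + 8\right) = 14 \left(0 \left(0 + 1\right) + 8\right) = 14 \left(0 \cdot 1 + 8\right) = 14 \left(0 + 8\right) = 14 \cdot 8 = 112$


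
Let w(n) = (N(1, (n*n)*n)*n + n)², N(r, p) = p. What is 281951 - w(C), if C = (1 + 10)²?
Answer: -45949781738154053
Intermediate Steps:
C = 121 (C = 11² = 121)
w(n) = (n + n⁴)² (w(n) = (((n*n)*n)*n + n)² = ((n²*n)*n + n)² = (n³*n + n)² = (n⁴ + n)² = (n + n⁴)²)
281951 - w(C) = 281951 - 121²*(1 + 121³)² = 281951 - 14641*(1 + 1771561)² = 281951 - 14641*1771562² = 281951 - 14641*3138431919844 = 281951 - 1*45949781738436004 = 281951 - 45949781738436004 = -45949781738154053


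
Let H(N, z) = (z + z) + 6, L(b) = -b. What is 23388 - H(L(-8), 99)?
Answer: 23184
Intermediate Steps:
H(N, z) = 6 + 2*z (H(N, z) = 2*z + 6 = 6 + 2*z)
23388 - H(L(-8), 99) = 23388 - (6 + 2*99) = 23388 - (6 + 198) = 23388 - 1*204 = 23388 - 204 = 23184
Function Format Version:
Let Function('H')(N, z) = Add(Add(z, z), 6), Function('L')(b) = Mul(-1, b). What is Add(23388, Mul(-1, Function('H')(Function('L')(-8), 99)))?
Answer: 23184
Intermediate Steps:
Function('H')(N, z) = Add(6, Mul(2, z)) (Function('H')(N, z) = Add(Mul(2, z), 6) = Add(6, Mul(2, z)))
Add(23388, Mul(-1, Function('H')(Function('L')(-8), 99))) = Add(23388, Mul(-1, Add(6, Mul(2, 99)))) = Add(23388, Mul(-1, Add(6, 198))) = Add(23388, Mul(-1, 204)) = Add(23388, -204) = 23184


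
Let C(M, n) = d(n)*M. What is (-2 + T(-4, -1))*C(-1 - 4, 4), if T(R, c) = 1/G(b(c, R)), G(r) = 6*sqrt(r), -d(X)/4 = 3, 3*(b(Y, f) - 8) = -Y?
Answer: -120 + 2*sqrt(3) ≈ -116.54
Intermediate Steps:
b(Y, f) = 8 - Y/3 (b(Y, f) = 8 + (-Y)/3 = 8 - Y/3)
d(X) = -12 (d(X) = -4*3 = -12)
T(R, c) = 1/(6*sqrt(8 - c/3))
C(M, n) = -12*M
(-2 + T(-4, -1))*C(-1 - 4, 4) = (-2 + sqrt(3)/(6*sqrt(24 - 1*(-1))))*(-12*(-1 - 4)) = (-2 + sqrt(3)/(6*sqrt(24 + 1)))*(-12*(-5)) = (-2 + sqrt(3)/(6*sqrt(25)))*60 = (-2 + (1/6)*sqrt(3)*(1/5))*60 = (-2 + sqrt(3)/30)*60 = -120 + 2*sqrt(3)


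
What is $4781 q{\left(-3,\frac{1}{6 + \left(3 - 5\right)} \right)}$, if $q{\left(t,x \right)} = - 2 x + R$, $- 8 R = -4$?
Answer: $0$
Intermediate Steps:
$R = \frac{1}{2}$ ($R = \left(- \frac{1}{8}\right) \left(-4\right) = \frac{1}{2} \approx 0.5$)
$q{\left(t,x \right)} = \frac{1}{2} - 2 x$ ($q{\left(t,x \right)} = - 2 x + \frac{1}{2} = \frac{1}{2} - 2 x$)
$4781 q{\left(-3,\frac{1}{6 + \left(3 - 5\right)} \right)} = 4781 \left(\frac{1}{2} - \frac{2}{6 + \left(3 - 5\right)}\right) = 4781 \left(\frac{1}{2} - \frac{2}{6 - 2}\right) = 4781 \left(\frac{1}{2} - \frac{2}{4}\right) = 4781 \left(\frac{1}{2} - \frac{1}{2}\right) = 4781 \cdot 0 = 0$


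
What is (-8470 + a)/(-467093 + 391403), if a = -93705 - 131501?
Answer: 12982/4205 ≈ 3.0873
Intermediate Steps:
a = -225206
(-8470 + a)/(-467093 + 391403) = (-8470 - 225206)/(-467093 + 391403) = -233676/(-75690) = -233676*(-1/75690) = 12982/4205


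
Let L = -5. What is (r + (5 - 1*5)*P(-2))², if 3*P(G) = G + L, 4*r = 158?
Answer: 6241/4 ≈ 1560.3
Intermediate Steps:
r = 79/2 (r = (¼)*158 = 79/2 ≈ 39.500)
P(G) = -5/3 + G/3 (P(G) = (G - 5)/3 = (-5 + G)/3 = -5/3 + G/3)
(r + (5 - 1*5)*P(-2))² = (79/2 + (5 - 1*5)*(-5/3 + (⅓)*(-2)))² = (79/2 + (5 - 5)*(-5/3 - ⅔))² = (79/2 + 0*(-7/3))² = (79/2 + 0)² = (79/2)² = 6241/4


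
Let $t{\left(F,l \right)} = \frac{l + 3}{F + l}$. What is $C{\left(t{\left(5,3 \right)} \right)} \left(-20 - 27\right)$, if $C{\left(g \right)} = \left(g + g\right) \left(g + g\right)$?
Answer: $- \frac{423}{4} \approx -105.75$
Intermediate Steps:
$t{\left(F,l \right)} = \frac{3 + l}{F + l}$
$C{\left(g \right)} = 4 g^{2}$ ($C{\left(g \right)} = 2 g 2 g = 4 g^{2}$)
$C{\left(t{\left(5,3 \right)} \right)} \left(-20 - 27\right) = 4 \left(\frac{3 + 3}{5 + 3}\right)^{2} \left(-20 - 27\right) = 4 \left(\frac{1}{8} \cdot 6\right)^{2} \left(-47\right) = 4 \left(\frac{3}{4}\right)^{2} \left(-47\right) = 4 \cdot \frac{9}{16} \left(-47\right) = \frac{9}{4} \left(-47\right) = - \frac{423}{4}$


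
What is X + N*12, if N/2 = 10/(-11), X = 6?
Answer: -174/11 ≈ -15.818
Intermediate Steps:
N = -20/11 (N = 2*(10/(-11)) = 2*(10*(-1/11)) = 2*(-10/11) = -20/11 ≈ -1.8182)
X + N*12 = 6 - 20/11*12 = 6 - 240/11 = -174/11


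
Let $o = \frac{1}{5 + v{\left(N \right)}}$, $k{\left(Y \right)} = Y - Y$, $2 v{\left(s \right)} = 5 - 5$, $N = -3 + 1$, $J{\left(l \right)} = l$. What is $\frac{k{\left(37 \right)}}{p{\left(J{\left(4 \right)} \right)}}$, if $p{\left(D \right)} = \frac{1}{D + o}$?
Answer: $0$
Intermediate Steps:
$N = -2$
$v{\left(s \right)} = 0$ ($v{\left(s \right)} = \frac{5 - 5}{2} = \frac{1}{2} \cdot 0 = 0$)
$k{\left(Y \right)} = 0$
$o = \frac{1}{5}$ ($o = \frac{1}{5 + 0} = \frac{1}{5} \approx 0.2$)
$p{\left(D \right)} = \frac{1}{\frac{1}{5} + D}$ ($p{\left(D \right)} = \frac{1}{D + \frac{1}{5}} = \frac{1}{\frac{1}{5} + D}$)
$\frac{k{\left(37 \right)}}{p{\left(J{\left(4 \right)} \right)}} = \frac{0}{5 \frac{1}{1 + 5 \cdot 4}} = \frac{0}{5 \frac{1}{1 + 20}} = \frac{0}{5 \cdot \frac{1}{21}} = \frac{0}{\frac{5}{21}} = 0 \cdot \frac{21}{5} = 0$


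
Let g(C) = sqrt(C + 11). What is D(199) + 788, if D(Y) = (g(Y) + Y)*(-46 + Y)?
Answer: 31235 + 153*sqrt(210) ≈ 33452.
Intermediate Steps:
g(C) = sqrt(11 + C)
D(Y) = (-46 + Y)*(Y + sqrt(11 + Y)) (D(Y) = (sqrt(11 + Y) + Y)*(-46 + Y) = (Y + sqrt(11 + Y))*(-46 + Y) = (-46 + Y)*(Y + sqrt(11 + Y)))
D(199) + 788 = (199**2 - 46*199 - 46*sqrt(11 + 199) + 199*sqrt(11 + 199)) + 788 = (39601 - 9154 - 46*sqrt(210) + 199*sqrt(210)) + 788 = (30447 + 153*sqrt(210)) + 788 = 31235 + 153*sqrt(210)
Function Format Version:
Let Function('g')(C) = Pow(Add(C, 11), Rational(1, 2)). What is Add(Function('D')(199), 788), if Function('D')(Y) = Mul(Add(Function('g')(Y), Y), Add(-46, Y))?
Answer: Add(31235, Mul(153, Pow(210, Rational(1, 2)))) ≈ 33452.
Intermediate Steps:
Function('g')(C) = Pow(Add(11, C), Rational(1, 2))
Function('D')(Y) = Mul(Add(-46, Y), Add(Y, Pow(Add(11, Y), Rational(1, 2)))) (Function('D')(Y) = Mul(Add(Pow(Add(11, Y), Rational(1, 2)), Y), Add(-46, Y)) = Mul(Add(Y, Pow(Add(11, Y), Rational(1, 2))), Add(-46, Y)) = Mul(Add(-46, Y), Add(Y, Pow(Add(11, Y), Rational(1, 2)))))
Add(Function('D')(199), 788) = Add(Add(Pow(199, 2), Mul(-46, 199), Mul(-46, Pow(Add(11, 199), Rational(1, 2))), Mul(199, Pow(Add(11, 199), Rational(1, 2)))), 788) = Add(Add(39601, -9154, Mul(-46, Pow(210, Rational(1, 2))), Mul(199, Pow(210, Rational(1, 2)))), 788) = Add(Add(30447, Mul(153, Pow(210, Rational(1, 2)))), 788) = Add(31235, Mul(153, Pow(210, Rational(1, 2))))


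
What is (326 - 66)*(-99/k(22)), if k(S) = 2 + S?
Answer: -2145/2 ≈ -1072.5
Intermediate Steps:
(326 - 66)*(-99/k(22)) = (326 - 66)*(-99/(2 + 22)) = 260*(-99/24) = 260*(-99*1/24) = 260*(-33/8) = -2145/2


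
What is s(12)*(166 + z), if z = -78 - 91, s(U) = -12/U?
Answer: 3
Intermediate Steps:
z = -169
s(12)*(166 + z) = (-12/12)*(166 - 169) = -12*1/12*(-3) = -1*(-3) = 3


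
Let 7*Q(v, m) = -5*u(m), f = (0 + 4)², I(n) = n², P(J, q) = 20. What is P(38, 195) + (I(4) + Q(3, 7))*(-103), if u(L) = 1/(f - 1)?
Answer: -34085/21 ≈ -1623.1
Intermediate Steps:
f = 16 (f = 4² = 16)
u(L) = 1/15 (u(L) = 1/(16 - 1) = 1/15)
Q(v, m) = -1/21 (Q(v, m) = (-5*1/15)/7 = (⅐)*(-⅓) = -1/21)
P(38, 195) + (I(4) + Q(3, 7))*(-103) = 20 + (4² - 1/21)*(-103) = 20 + (16 - 1/21)*(-103) = 20 + (335/21)*(-103) = 20 - 34505/21 = -34085/21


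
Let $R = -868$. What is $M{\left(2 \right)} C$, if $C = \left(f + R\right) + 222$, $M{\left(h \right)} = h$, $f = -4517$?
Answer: $-10326$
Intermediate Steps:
$C = -5163$ ($C = \left(-4517 - 868\right) + 222 = -5385 + 222 = -5163$)
$M{\left(2 \right)} C = 2 \left(-5163\right) = -10326$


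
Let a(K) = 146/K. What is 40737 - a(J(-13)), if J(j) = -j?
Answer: 529435/13 ≈ 40726.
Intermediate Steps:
40737 - a(J(-13)) = 40737 - 146/((-1*(-13))) = 40737 - 146/13 = 529435/13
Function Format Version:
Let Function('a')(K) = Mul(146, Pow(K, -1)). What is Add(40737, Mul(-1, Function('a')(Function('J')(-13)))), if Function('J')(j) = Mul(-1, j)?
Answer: Rational(529435, 13) ≈ 40726.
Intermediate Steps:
Add(40737, Mul(-1, Function('a')(Function('J')(-13)))) = Add(40737, Mul(-1, Mul(146, Pow(Mul(-1, -13), -1)))) = Add(40737, Mul(-1, Mul(146, Pow(13, -1)))) = Add(40737, Mul(-1, Mul(146, Rational(1, 13)))) = Add(40737, Mul(-1, Rational(146, 13))) = Add(40737, Rational(-146, 13)) = Rational(529435, 13)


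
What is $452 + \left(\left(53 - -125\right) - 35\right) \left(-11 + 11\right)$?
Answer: $452$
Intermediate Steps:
$452 + \left(\left(53 - -125\right) - 35\right) \left(-11 + 11\right) = 452 + \left(\left(53 + 125\right) - 35\right) 0 = 452 + \left(178 - 35\right) 0 = 452 + 143 \cdot 0 = 452 + 0 = 452$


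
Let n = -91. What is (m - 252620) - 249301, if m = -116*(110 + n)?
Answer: -504125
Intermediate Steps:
m = -2204 (m = -116*(110 - 91) = -116*19 = -2204)
(m - 252620) - 249301 = (-2204 - 252620) - 249301 = -254824 - 249301 = -504125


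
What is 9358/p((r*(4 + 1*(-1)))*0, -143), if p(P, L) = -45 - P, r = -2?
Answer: -9358/45 ≈ -207.96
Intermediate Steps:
9358/p((r*(4 + 1*(-1)))*0, -143) = 9358/(-45 - (-2*(4 + 1*(-1)))*0) = 9358/(-45 - (-2*(4 - 1))*0) = 9358/(-45 - (-2*3)*0) = 9358/(-45 - (-6)*0) = 9358/(-45 - 1*0) = 9358/(-45 + 0) = 9358/(-45) = 9358*(-1/45) = -9358/45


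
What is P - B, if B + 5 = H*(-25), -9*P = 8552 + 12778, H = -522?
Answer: -15415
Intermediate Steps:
P = -2370 (P = -(8552 + 12778)/9 = -⅑*21330 = -2370)
B = 13045 (B = -5 - 522*(-25) = -5 + 13050 = 13045)
P - B = -2370 - 1*13045 = -2370 - 13045 = -15415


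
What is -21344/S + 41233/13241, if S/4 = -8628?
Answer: 106603075/28560837 ≈ 3.7325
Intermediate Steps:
S = -34512 (S = 4*(-8628) = -34512)
-21344/S + 41233/13241 = -21344/(-34512) + 41233/13241 = -21344*(-1/34512) + 41233*(1/13241) = 1334/2157 + 41233/13241 = 106603075/28560837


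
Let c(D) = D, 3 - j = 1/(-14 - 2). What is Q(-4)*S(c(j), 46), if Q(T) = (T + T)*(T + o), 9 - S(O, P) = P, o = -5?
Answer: -2664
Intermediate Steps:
j = 49/16 (j = 3 - 1/(-14 - 2) = 3 - 1/(-16) = 3 - 1*(-1/16) = 3 + 1/16 = 49/16 ≈ 3.0625)
S(O, P) = 9 - P
Q(T) = 2*T*(-5 + T) (Q(T) = (T + T)*(T - 5) = (2*T)*(-5 + T) = 2*T*(-5 + T))
Q(-4)*S(c(j), 46) = (2*(-4)*(-5 - 4))*(9 - 1*46) = (2*(-4)*(-9))*(9 - 46) = 72*(-37) = -2664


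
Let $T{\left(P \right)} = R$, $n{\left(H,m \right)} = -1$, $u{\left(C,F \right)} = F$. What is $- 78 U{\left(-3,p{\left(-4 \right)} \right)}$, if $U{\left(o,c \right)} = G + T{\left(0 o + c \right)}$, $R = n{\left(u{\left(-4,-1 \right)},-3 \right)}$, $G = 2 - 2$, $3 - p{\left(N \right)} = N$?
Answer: $78$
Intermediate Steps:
$p{\left(N \right)} = 3 - N$
$G = 0$ ($G = 2 - 2 = 0$)
$R = -1$
$T{\left(P \right)} = -1$
$U{\left(o,c \right)} = -1$ ($U{\left(o,c \right)} = 0 - 1 = -1$)
$- 78 U{\left(-3,p{\left(-4 \right)} \right)} = \left(-78\right) \left(-1\right) = 78$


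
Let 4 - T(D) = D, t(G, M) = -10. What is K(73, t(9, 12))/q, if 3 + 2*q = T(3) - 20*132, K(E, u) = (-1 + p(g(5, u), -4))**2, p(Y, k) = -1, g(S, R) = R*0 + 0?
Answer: -4/1321 ≈ -0.0030280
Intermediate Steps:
g(S, R) = 0 (g(S, R) = 0 + 0 = 0)
T(D) = 4 - D
K(E, u) = 4 (K(E, u) = (-1 - 1)**2 = (-2)**2 = 4)
q = -1321 (q = -3/2 + ((4 - 1*3) - 20*132)/2 = -3/2 + ((4 - 3) - 2640)/2 = -3/2 + (1 - 2640)/2 = -3/2 + (1/2)*(-2639) = -3/2 - 2639/2 = -1321)
K(73, t(9, 12))/q = 4/(-1321) = 4*(-1/1321) = -4/1321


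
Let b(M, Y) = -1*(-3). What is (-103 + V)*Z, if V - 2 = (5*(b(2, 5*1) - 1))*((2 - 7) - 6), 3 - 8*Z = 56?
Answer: 11183/8 ≈ 1397.9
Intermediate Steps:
Z = -53/8 (Z = 3/8 - ⅛*56 = 3/8 - 7 = -53/8 ≈ -6.6250)
b(M, Y) = 3
V = -108 (V = 2 + (5*(3 - 1))*((2 - 7) - 6) = 2 + (5*2)*(-5 - 6) = 2 + 10*(-11) = 2 - 110 = -108)
(-103 + V)*Z = (-103 - 108)*(-53/8) = -211*(-53/8) = 11183/8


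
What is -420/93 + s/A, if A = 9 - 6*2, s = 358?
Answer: -11518/93 ≈ -123.85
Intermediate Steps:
A = -3 (A = 9 - 12 = -3)
-420/93 + s/A = -420/93 + 358/(-3) = -420*1/93 + 358*(-⅓) = -140/31 - 358/3 = -11518/93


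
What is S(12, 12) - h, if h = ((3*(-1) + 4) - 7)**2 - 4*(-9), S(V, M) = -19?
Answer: -91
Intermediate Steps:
h = 72 (h = ((-3 + 4) - 7)**2 + 36 = (1 - 7)**2 + 36 = (-6)**2 + 36 = 36 + 36 = 72)
S(12, 12) - h = -19 - 1*72 = -19 - 72 = -91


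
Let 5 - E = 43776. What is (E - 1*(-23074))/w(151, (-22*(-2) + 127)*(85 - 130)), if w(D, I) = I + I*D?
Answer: 6899/389880 ≈ 0.017695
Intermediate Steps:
E = -43771 (E = 5 - 1*43776 = 5 - 43776 = -43771)
w(D, I) = I + D*I
(E - 1*(-23074))/w(151, (-22*(-2) + 127)*(85 - 130)) = (-43771 - 1*(-23074))/((((-22*(-2) + 127)*(85 - 130))*(1 + 151))) = (-43771 + 23074)/((((44 + 127)*(-45))*152)) = -20697/((171*(-45))*152) = -20697/((-7695*152)) = -20697/(-1169640) = -20697*(-1/1169640) = 6899/389880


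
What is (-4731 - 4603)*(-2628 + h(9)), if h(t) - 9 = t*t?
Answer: 23689692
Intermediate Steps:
h(t) = 9 + t² (h(t) = 9 + t*t = 9 + t²)
(-4731 - 4603)*(-2628 + h(9)) = (-4731 - 4603)*(-2628 + (9 + 9²)) = -9334*(-2628 + (9 + 81)) = -9334*(-2628 + 90) = -9334*(-2538) = 23689692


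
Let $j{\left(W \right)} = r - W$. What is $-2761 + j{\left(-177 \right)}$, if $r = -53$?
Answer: $-2637$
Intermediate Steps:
$j{\left(W \right)} = -53 - W$
$-2761 + j{\left(-177 \right)} = -2761 - -124 = -2761 + \left(-53 + 177\right) = -2761 + 124 = -2637$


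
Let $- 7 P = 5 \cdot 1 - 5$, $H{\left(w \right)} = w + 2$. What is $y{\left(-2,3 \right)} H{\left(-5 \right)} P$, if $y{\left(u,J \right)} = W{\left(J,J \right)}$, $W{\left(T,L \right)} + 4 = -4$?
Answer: $0$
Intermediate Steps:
$H{\left(w \right)} = 2 + w$
$W{\left(T,L \right)} = -8$ ($W{\left(T,L \right)} = -4 - 4 = -8$)
$y{\left(u,J \right)} = -8$
$P = 0$ ($P = - \frac{5 \cdot 1 - 5}{7} = - \frac{5 - 5}{7} = \left(- \frac{1}{7}\right) 0 = 0$)
$y{\left(-2,3 \right)} H{\left(-5 \right)} P = - 8 \left(2 - 5\right) 0 = \left(-8\right) \left(-3\right) 0 = 24 \cdot 0 = 0$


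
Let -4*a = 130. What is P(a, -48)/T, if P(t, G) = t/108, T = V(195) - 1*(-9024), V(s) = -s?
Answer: -65/1907064 ≈ -3.4084e-5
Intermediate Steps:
T = 8829 (T = -1*195 - 1*(-9024) = -195 + 9024 = 8829)
a = -65/2 (a = -1/4*130 = -65/2 ≈ -32.500)
P(t, G) = t/108 (P(t, G) = t*(1/108) = t/108)
P(a, -48)/T = ((1/108)*(-65/2))/8829 = -65/216*1/8829 = -65/1907064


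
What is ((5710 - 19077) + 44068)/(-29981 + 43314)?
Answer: 30701/13333 ≈ 2.3026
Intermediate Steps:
((5710 - 19077) + 44068)/(-29981 + 43314) = (-13367 + 44068)/13333 = 30701*(1/13333) = 30701/13333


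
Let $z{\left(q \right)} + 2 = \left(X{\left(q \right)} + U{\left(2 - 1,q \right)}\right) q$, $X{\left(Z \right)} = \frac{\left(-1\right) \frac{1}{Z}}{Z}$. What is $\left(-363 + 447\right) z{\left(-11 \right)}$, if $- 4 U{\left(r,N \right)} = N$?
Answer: $- \frac{29715}{11} \approx -2701.4$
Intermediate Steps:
$U{\left(r,N \right)} = - \frac{N}{4}$
$X{\left(Z \right)} = - \frac{1}{Z^{2}}$
$z{\left(q \right)} = -2 + q \left(- \frac{1}{q^{2}} - \frac{q}{4}\right)$ ($z{\left(q \right)} = -2 + \left(- \frac{1}{q^{2}} - \frac{q}{4}\right) q = -2 + q \left(- \frac{1}{q^{2}} - \frac{q}{4}\right)$)
$\left(-363 + 447\right) z{\left(-11 \right)} = \left(-363 + 447\right) \left(-2 - \frac{1}{-11} - \frac{\left(-11\right)^{2}}{4}\right) = 84 \left(-2 - - \frac{1}{11} - \frac{121}{4}\right) = 84 \left(-2 + \frac{1}{11} - \frac{121}{4}\right) = 84 \left(- \frac{1415}{44}\right) = - \frac{29715}{11}$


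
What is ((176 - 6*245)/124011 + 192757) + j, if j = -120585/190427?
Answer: 4551949584866656/23615042697 ≈ 1.9276e+5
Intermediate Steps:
j = -120585/190427 (j = -120585*1/190427 = -120585/190427 ≈ -0.63323)
((176 - 6*245)/124011 + 192757) + j = ((176 - 6*245)/124011 + 192757) - 120585/190427 = ((176 - 1470)*(1/124011) + 192757) - 120585/190427 = (-1294*1/124011 + 192757) - 120585/190427 = (-1294/124011 + 192757) - 120585/190427 = 23903987033/124011 - 120585/190427 = 4551949584866656/23615042697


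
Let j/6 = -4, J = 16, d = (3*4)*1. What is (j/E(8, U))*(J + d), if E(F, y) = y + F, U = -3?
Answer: -672/5 ≈ -134.40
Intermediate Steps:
d = 12 (d = 12*1 = 12)
j = -24 (j = 6*(-4) = -24)
E(F, y) = F + y
(j/E(8, U))*(J + d) = (-24/(8 - 3))*(16 + 12) = -24/5*28 = -672/5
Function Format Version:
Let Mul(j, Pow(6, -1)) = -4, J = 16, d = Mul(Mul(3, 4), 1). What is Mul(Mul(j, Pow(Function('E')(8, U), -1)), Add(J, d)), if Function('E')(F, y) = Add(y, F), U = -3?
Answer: Rational(-672, 5) ≈ -134.40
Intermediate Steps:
d = 12 (d = Mul(12, 1) = 12)
j = -24 (j = Mul(6, -4) = -24)
Function('E')(F, y) = Add(F, y)
Mul(Mul(j, Pow(Function('E')(8, U), -1)), Add(J, d)) = Mul(Mul(-24, Pow(Add(8, -3), -1)), Add(16, 12)) = Mul(Mul(-24, Pow(5, -1)), 28) = Mul(Mul(-24, Rational(1, 5)), 28) = Mul(Rational(-24, 5), 28) = Rational(-672, 5)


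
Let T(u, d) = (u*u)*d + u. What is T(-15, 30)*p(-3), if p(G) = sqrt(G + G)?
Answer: 6735*I*sqrt(6) ≈ 16497.0*I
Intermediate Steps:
p(G) = sqrt(2)*sqrt(G) (p(G) = sqrt(2*G) = sqrt(2)*sqrt(G))
T(u, d) = u + d*u**2 (T(u, d) = u**2*d + u = d*u**2 + u = u + d*u**2)
T(-15, 30)*p(-3) = (-15*(1 + 30*(-15)))*(sqrt(2)*sqrt(-3)) = (-15*(1 - 450))*(sqrt(2)*(I*sqrt(3))) = (-15*(-449))*(I*sqrt(6)) = 6735*(I*sqrt(6)) = 6735*I*sqrt(6)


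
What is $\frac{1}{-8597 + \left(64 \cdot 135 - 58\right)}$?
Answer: $- \frac{1}{15} \approx -0.066667$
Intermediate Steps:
$\frac{1}{-8597 + \left(64 \cdot 135 - 58\right)} = \frac{1}{-8597 + \left(8640 - 58\right)} = \frac{1}{-8597 + 8582} = \frac{1}{-15} = - \frac{1}{15}$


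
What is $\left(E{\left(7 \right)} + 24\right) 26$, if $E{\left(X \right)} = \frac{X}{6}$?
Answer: $\frac{1963}{3} \approx 654.33$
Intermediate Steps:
$E{\left(X \right)} = \frac{X}{6}$ ($E{\left(X \right)} = X \frac{1}{6} = \frac{X}{6}$)
$\left(E{\left(7 \right)} + 24\right) 26 = \left(\frac{1}{6} \cdot 7 + 24\right) 26 = \left(\frac{7}{6} + 24\right) 26 = \frac{151}{6} \cdot 26 = \frac{1963}{3}$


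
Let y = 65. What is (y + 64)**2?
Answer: 16641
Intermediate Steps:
(y + 64)**2 = (65 + 64)**2 = 129**2 = 16641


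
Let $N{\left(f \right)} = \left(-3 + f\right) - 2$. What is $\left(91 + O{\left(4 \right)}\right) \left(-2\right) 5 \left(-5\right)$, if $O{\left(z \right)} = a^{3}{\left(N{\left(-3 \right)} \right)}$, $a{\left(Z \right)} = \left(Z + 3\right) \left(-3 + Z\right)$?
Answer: $8323300$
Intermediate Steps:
$N{\left(f \right)} = -5 + f$
$a{\left(Z \right)} = \left(-3 + Z\right) \left(3 + Z\right)$ ($a{\left(Z \right)} = \left(3 + Z\right) \left(-3 + Z\right) = \left(-3 + Z\right) \left(3 + Z\right)$)
$O{\left(z \right)} = 166375$ ($O{\left(z \right)} = \left(-9 + \left(-5 - 3\right)^{2}\right)^{3} = \left(-9 + \left(-8\right)^{2}\right)^{3} = \left(-9 + 64\right)^{3} = 55^{3} = 166375$)
$\left(91 + O{\left(4 \right)}\right) \left(-2\right) 5 \left(-5\right) = \left(91 + 166375\right) \left(-2\right) 5 \left(-5\right) = 166466 \left(\left(-10\right) \left(-5\right)\right) = 166466 \cdot 50 = 8323300$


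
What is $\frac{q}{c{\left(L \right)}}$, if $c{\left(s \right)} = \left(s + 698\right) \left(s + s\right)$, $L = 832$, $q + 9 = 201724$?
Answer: $\frac{40343}{509184} \approx 0.079231$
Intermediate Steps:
$q = 201715$ ($q = -9 + 201724 = 201715$)
$c{\left(s \right)} = 2 s \left(698 + s\right)$ ($c{\left(s \right)} = \left(698 + s\right) 2 s = 2 s \left(698 + s\right)$)
$\frac{q}{c{\left(L \right)}} = \frac{201715}{2 \cdot 832 \left(698 + 832\right)} = \frac{201715}{2 \cdot 832 \cdot 1530} = \frac{201715}{2545920} = 201715 \cdot \frac{1}{2545920} = \frac{40343}{509184}$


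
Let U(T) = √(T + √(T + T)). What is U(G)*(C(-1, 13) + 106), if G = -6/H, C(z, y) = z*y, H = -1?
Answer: 93*√(6 + 2*√3) ≈ 286.10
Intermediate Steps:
C(z, y) = y*z
G = 6 (G = -6/(-1) = -6*(-1) = 6)
U(T) = √(T + √2*√T) (U(T) = √(T + √(2*T)) = √(T + √2*√T))
U(G)*(C(-1, 13) + 106) = √(6 + √2*√6)*(13*(-1) + 106) = √(6 + 2*√3)*(-13 + 106) = √(6 + 2*√3)*93 = 93*√(6 + 2*√3)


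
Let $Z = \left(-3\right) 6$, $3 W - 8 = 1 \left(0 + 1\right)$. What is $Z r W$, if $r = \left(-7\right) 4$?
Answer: $1512$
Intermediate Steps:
$W = 3$ ($W = \frac{8}{3} + \frac{1 \left(0 + 1\right)}{3} = \frac{8}{3} + \frac{1 \cdot 1}{3} = \frac{8}{3} + \frac{1}{3} \cdot 1 = \frac{8}{3} + \frac{1}{3} = 3$)
$r = -28$
$Z = -18$
$Z r W = \left(-18\right) \left(-28\right) 3 = 504 \cdot 3 = 1512$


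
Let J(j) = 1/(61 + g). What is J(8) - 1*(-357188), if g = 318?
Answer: 135374253/379 ≈ 3.5719e+5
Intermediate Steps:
J(j) = 1/379 (J(j) = 1/(61 + 318) = 1/379)
J(8) - 1*(-357188) = 1/379 - 1*(-357188) = 1/379 + 357188 = 135374253/379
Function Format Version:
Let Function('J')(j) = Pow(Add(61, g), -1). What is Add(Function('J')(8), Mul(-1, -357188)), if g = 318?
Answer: Rational(135374253, 379) ≈ 3.5719e+5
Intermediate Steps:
Function('J')(j) = Rational(1, 379) (Function('J')(j) = Pow(Add(61, 318), -1) = Pow(379, -1) = Rational(1, 379))
Add(Function('J')(8), Mul(-1, -357188)) = Add(Rational(1, 379), Mul(-1, -357188)) = Add(Rational(1, 379), 357188) = Rational(135374253, 379)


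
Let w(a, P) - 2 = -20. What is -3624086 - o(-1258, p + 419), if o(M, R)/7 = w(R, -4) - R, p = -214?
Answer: -3622525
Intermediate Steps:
w(a, P) = -18 (w(a, P) = 2 - 20 = -18)
o(M, R) = -126 - 7*R (o(M, R) = 7*(-18 - R) = -126 - 7*R)
-3624086 - o(-1258, p + 419) = -3624086 - (-126 - 7*(-214 + 419)) = -3624086 - (-126 - 7*205) = -3624086 - (-126 - 1435) = -3624086 - 1*(-1561) = -3624086 + 1561 = -3622525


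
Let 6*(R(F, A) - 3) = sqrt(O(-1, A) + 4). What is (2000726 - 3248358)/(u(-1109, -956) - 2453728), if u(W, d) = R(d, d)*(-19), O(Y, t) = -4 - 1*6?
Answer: 18368524122720/36126364957711 - 23705008*I*sqrt(6)/36126364957711 ≈ 0.50845 - 1.6073e-6*I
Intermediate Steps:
O(Y, t) = -10 (O(Y, t) = -4 - 6 = -10)
R(F, A) = 3 + I*sqrt(6)/6 (R(F, A) = 3 + sqrt(-10 + 4)/6 = 3 + sqrt(-6)/6 = 3 + (I*sqrt(6))/6 = 3 + I*sqrt(6)/6)
u(W, d) = -57 - 19*I*sqrt(6)/6 (u(W, d) = (3 + I*sqrt(6)/6)*(-19) = -57 - 19*I*sqrt(6)/6)
(2000726 - 3248358)/(u(-1109, -956) - 2453728) = (2000726 - 3248358)/((-57 - 19*I*sqrt(6)/6) - 2453728) = -1247632/(-2453785 - 19*I*sqrt(6)/6)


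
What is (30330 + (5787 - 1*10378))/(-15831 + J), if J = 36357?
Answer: 25739/20526 ≈ 1.2540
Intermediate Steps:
(30330 + (5787 - 1*10378))/(-15831 + J) = (30330 + (5787 - 1*10378))/(-15831 + 36357) = (30330 + (5787 - 10378))/20526 = (30330 - 4591)*(1/20526) = 25739*(1/20526) = 25739/20526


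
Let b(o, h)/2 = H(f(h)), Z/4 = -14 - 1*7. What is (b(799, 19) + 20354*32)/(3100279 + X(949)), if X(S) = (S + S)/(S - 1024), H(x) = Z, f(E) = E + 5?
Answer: 48837000/232519027 ≈ 0.21003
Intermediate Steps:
f(E) = 5 + E
Z = -84 (Z = 4*(-14 - 1*7) = 4*(-14 - 7) = 4*(-21) = -84)
H(x) = -84
b(o, h) = -168 (b(o, h) = 2*(-84) = -168)
X(S) = 2*S/(-1024 + S) (X(S) = (2*S)/(-1024 + S) = 2*S/(-1024 + S))
(b(799, 19) + 20354*32)/(3100279 + X(949)) = (-168 + 20354*32)/(3100279 + 2*949/(-1024 + 949)) = (-168 + 651328)/(3100279 + 2*949/(-75)) = 651160/(3100279 + 2*949*(-1/75)) = 651160/(3100279 - 1898/75) = 651160/(232519027/75) = 651160*(75/232519027) = 48837000/232519027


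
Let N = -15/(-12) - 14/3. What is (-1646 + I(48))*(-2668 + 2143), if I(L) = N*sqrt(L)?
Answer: 864150 + 7175*sqrt(3) ≈ 8.7658e+5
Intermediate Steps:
N = -41/12 (N = -15*(-1/12) - 14*1/3 = 5/4 - 14/3 = -41/12 ≈ -3.4167)
I(L) = -41*sqrt(L)/12
(-1646 + I(48))*(-2668 + 2143) = (-1646 - 41*sqrt(3)/3)*(-2668 + 2143) = (-1646 - 41*sqrt(3)/3)*(-525) = 864150 + 7175*sqrt(3)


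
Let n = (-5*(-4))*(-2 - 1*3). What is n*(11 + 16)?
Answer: -2700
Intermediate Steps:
n = -100 (n = 20*(-2 - 3) = 20*(-5) = -100)
n*(11 + 16) = -100*(11 + 16) = -100*27 = -2700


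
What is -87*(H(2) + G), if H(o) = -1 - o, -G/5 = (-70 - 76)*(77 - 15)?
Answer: -3937359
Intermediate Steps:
G = 45260 (G = -5*(-70 - 76)*(77 - 15) = -(-730)*62 = -5*(-9052) = 45260)
-87*(H(2) + G) = -87*((-1 - 1*2) + 45260) = -87*((-1 - 2) + 45260) = -87*(-3 + 45260) = -87*45257 = -3937359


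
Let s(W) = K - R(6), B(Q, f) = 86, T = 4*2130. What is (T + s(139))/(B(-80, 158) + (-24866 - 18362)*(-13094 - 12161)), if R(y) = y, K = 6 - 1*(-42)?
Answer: 1427/181953871 ≈ 7.8427e-6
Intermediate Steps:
T = 8520
K = 48 (K = 6 + 42 = 48)
s(W) = 42 (s(W) = 48 - 1*6 = 48 - 6 = 42)
(T + s(139))/(B(-80, 158) + (-24866 - 18362)*(-13094 - 12161)) = (8520 + 42)/(86 + (-24866 - 18362)*(-13094 - 12161)) = 8562/(86 - 43228*(-25255)) = 8562/(86 + 1091723140) = 8562/1091723226 = 8562*(1/1091723226) = 1427/181953871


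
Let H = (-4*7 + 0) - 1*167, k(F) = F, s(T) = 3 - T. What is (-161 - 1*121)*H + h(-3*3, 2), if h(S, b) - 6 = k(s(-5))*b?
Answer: 55012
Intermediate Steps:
h(S, b) = 6 + 8*b (h(S, b) = 6 + (3 - 1*(-5))*b = 6 + (3 + 5)*b = 6 + 8*b)
H = -195 (H = (-28 + 0) - 167 = -28 - 167 = -195)
(-161 - 1*121)*H + h(-3*3, 2) = (-161 - 1*121)*(-195) + (6 + 8*2) = (-161 - 121)*(-195) + (6 + 16) = -282*(-195) + 22 = 54990 + 22 = 55012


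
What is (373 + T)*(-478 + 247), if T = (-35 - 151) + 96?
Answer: -65373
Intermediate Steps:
T = -90 (T = -186 + 96 = -90)
(373 + T)*(-478 + 247) = (373 - 90)*(-478 + 247) = 283*(-231) = -65373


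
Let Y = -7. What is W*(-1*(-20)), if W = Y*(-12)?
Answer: 1680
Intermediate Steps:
W = 84 (W = -7*(-12) = 84)
W*(-1*(-20)) = 84*(-1*(-20)) = 84*20 = 1680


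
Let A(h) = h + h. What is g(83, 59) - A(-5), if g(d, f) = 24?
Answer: 34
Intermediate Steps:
A(h) = 2*h
g(83, 59) - A(-5) = 24 - 2*(-5) = 24 - 1*(-10) = 24 + 10 = 34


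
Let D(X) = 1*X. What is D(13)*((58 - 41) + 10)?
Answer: 351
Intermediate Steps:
D(X) = X
D(13)*((58 - 41) + 10) = 13*((58 - 41) + 10) = 13*(17 + 10) = 13*27 = 351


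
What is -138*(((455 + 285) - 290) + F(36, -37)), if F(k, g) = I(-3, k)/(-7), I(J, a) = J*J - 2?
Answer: -61962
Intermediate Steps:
I(J, a) = -2 + J² (I(J, a) = J² - 2 = -2 + J²)
F(k, g) = -1 (F(k, g) = (-2 + (-3)²)/(-7) = (-2 + 9)*(-⅐) = 7*(-⅐) = -1)
-138*(((455 + 285) - 290) + F(36, -37)) = -138*(((455 + 285) - 290) - 1) = -138*((740 - 290) - 1) = -138*(450 - 1) = -138*449 = -61962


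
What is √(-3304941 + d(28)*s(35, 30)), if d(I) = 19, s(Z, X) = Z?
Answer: 2*I*√826069 ≈ 1817.8*I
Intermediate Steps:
√(-3304941 + d(28)*s(35, 30)) = √(-3304941 + 19*35) = √(-3304941 + 665) = √(-3304276) = 2*I*√826069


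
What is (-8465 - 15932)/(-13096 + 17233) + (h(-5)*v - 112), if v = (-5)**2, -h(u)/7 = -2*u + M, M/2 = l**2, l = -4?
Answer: -30894691/4137 ≈ -7467.9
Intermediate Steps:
M = 32 (M = 2*(-4)**2 = 2*16 = 32)
h(u) = -224 + 14*u (h(u) = -7*(-2*u + 32) = -7*(32 - 2*u) = -224 + 14*u)
v = 25
(-8465 - 15932)/(-13096 + 17233) + (h(-5)*v - 112) = (-8465 - 15932)/(-13096 + 17233) + ((-224 + 14*(-5))*25 - 112) = -24397/4137 + ((-224 - 70)*25 - 112) = -24397*1/4137 + (-294*25 - 112) = -24397/4137 + (-7350 - 112) = -24397/4137 - 7462 = -30894691/4137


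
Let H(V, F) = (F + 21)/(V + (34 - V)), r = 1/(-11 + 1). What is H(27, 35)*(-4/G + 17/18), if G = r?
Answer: 10318/153 ≈ 67.438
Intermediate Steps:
r = -⅒ (r = 1/(-10) = -⅒ ≈ -0.10000)
G = -⅒ ≈ -0.10000
H(V, F) = 21/34 + F/34 (H(V, F) = (21 + F)/34 = (21 + F)*(1/34) = 21/34 + F/34)
H(27, 35)*(-4/G + 17/18) = (21/34 + (1/34)*35)*(-4/(-⅒) + 17/18) = (21/34 + 35/34)*(-4*(-10) + 17*(1/18)) = 28*(40 + 17/18)/17 = (28/17)*(737/18) = 10318/153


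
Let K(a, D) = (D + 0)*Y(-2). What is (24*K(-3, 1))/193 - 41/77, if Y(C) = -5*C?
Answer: 10567/14861 ≈ 0.71106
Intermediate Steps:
K(a, D) = 10*D (K(a, D) = (D + 0)*(-5*(-2)) = D*10 = 10*D)
(24*K(-3, 1))/193 - 41/77 = (24*(10*1))/193 - 41/77 = (24*10)*(1/193) - 41*1/77 = 240*(1/193) - 41/77 = 240/193 - 41/77 = 10567/14861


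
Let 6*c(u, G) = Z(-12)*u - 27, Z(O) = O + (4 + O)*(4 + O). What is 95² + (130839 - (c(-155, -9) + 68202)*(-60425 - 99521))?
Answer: 32079589217/3 ≈ 1.0693e+10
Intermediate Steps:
Z(O) = O + (4 + O)²
c(u, G) = -9/2 + 26*u/3 (c(u, G) = ((-12 + (4 - 12)²)*u - 27)/6 = ((-12 + (-8)²)*u - 27)/6 = ((-12 + 64)*u - 27)/6 = (52*u - 27)/6 = (-27 + 52*u)/6 = -9/2 + 26*u/3)
95² + (130839 - (c(-155, -9) + 68202)*(-60425 - 99521)) = 95² + (130839 - ((-9/2 + (26/3)*(-155)) + 68202)*(-60425 - 99521)) = 9025 + (130839 - ((-9/2 - 4030/3) + 68202)*(-159946)) = 9025 + (130839 - (-8087/6 + 68202)*(-159946)) = 9025 + (130839 - 401125*(-159946)/6) = 9025 + (130839 - 1*(-32079169625/3)) = 9025 + (130839 + 32079169625/3) = 9025 + 32079562142/3 = 32079589217/3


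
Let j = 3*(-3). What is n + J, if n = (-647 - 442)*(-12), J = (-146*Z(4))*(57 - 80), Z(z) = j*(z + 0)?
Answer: -107820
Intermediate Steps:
j = -9
Z(z) = -9*z (Z(z) = -9*(z + 0) = -9*z)
J = -120888 (J = (-(-1314)*4)*(57 - 80) = -146*(-36)*(-23) = 5256*(-23) = -120888)
n = 13068 (n = -1089*(-12) = 13068)
n + J = 13068 - 120888 = -107820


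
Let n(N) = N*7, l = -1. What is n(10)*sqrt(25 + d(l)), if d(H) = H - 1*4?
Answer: 140*sqrt(5) ≈ 313.05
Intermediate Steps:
n(N) = 7*N
d(H) = -4 + H (d(H) = H - 4 = -4 + H)
n(10)*sqrt(25 + d(l)) = (7*10)*sqrt(25 + (-4 - 1)) = 70*sqrt(25 - 5) = 70*sqrt(20) = 70*(2*sqrt(5)) = 140*sqrt(5)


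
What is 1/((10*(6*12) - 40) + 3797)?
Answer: 1/4477 ≈ 0.00022336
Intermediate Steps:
1/((10*(6*12) - 40) + 3797) = 1/((10*72 - 40) + 3797) = 1/((720 - 40) + 3797) = 1/(680 + 3797) = 1/4477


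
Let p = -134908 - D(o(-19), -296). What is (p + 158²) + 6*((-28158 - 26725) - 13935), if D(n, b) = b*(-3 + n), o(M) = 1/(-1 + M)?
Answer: -2618774/5 ≈ -5.2376e+5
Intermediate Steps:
p = -679054/5 (p = -134908 - (-296)*(-3 + 1/(-1 - 19)) = -134908 - (-296)*(-3 + 1/(-20)) = -134908 - (-296)*(-3 - 1/20) = -134908 - (-296)*(-61)/20 = -134908 - 1*4514/5 = -134908 - 4514/5 = -679054/5 ≈ -1.3581e+5)
(p + 158²) + 6*((-28158 - 26725) - 13935) = (-679054/5 + 158²) + 6*((-28158 - 26725) - 13935) = (-679054/5 + 24964) + 6*(-54883 - 13935) = -554234/5 + 6*(-68818) = -554234/5 - 412908 = -2618774/5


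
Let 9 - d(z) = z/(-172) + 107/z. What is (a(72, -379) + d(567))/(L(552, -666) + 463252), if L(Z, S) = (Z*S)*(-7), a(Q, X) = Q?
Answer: 8202529/296148790224 ≈ 2.7697e-5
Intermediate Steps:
d(z) = 9 - 107/z + z/172 (d(z) = 9 - (z/(-172) + 107/z) = 9 - (z*(-1/172) + 107/z) = 9 - (-z/172 + 107/z) = 9 - (107/z - z/172) = 9 + (-107/z + z/172) = 9 - 107/z + z/172)
L(Z, S) = -7*S*Z (L(Z, S) = (S*Z)*(-7) = -7*S*Z)
(a(72, -379) + d(567))/(L(552, -666) + 463252) = (72 + (9 - 107/567 + (1/172)*567))/(-7*(-666)*552 + 463252) = (72 + (9 - 107*1/567 + 567/172))/(2573424 + 463252) = (72 + (9 - 107/567 + 567/172))/3036676 = (72 + 1180801/97524)*(1/3036676) = (8202529/97524)*(1/3036676) = 8202529/296148790224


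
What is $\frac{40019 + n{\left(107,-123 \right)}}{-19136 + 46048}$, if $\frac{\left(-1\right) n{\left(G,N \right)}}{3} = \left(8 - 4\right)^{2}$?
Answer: $\frac{39971}{26912} \approx 1.4852$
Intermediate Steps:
$n{\left(G,N \right)} = -48$ ($n{\left(G,N \right)} = - 3 \left(8 - 4\right)^{2} = - 3 \cdot 4^{2} = \left(-3\right) 16 = -48$)
$\frac{40019 + n{\left(107,-123 \right)}}{-19136 + 46048} = \frac{40019 - 48}{-19136 + 46048} = \frac{39971}{26912}$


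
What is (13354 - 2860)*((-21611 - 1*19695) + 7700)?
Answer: -352661364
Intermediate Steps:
(13354 - 2860)*((-21611 - 1*19695) + 7700) = 10494*((-21611 - 19695) + 7700) = 10494*(-41306 + 7700) = 10494*(-33606) = -352661364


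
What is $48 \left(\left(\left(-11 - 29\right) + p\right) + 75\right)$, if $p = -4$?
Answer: $1488$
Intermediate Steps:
$48 \left(\left(\left(-11 - 29\right) + p\right) + 75\right) = 48 \left(\left(\left(-11 - 29\right) - 4\right) + 75\right) = 48 \left(\left(-40 - 4\right) + 75\right) = 48 \left(-44 + 75\right) = 48 \cdot 31 = 1488$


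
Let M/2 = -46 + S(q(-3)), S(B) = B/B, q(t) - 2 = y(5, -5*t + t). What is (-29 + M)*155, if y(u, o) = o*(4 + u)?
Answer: -18445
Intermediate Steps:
q(t) = 2 - 36*t (q(t) = 2 + (-5*t + t)*(4 + 5) = 2 - 4*t*9 = 2 - 36*t)
S(B) = 1
M = -90 (M = 2*(-46 + 1) = 2*(-45) = -90)
(-29 + M)*155 = (-29 - 90)*155 = -119*155 = -18445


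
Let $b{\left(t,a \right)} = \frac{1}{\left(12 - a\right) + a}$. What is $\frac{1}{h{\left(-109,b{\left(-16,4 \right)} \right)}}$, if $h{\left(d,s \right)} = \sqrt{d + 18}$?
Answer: $- \frac{i \sqrt{91}}{91} \approx - 0.10483 i$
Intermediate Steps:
$b{\left(t,a \right)} = \frac{1}{12}$
$h{\left(d,s \right)} = \sqrt{18 + d}$
$\frac{1}{h{\left(-109,b{\left(-16,4 \right)} \right)}} = \frac{1}{\sqrt{18 - 109}} = \frac{1}{\sqrt{-91}} = \frac{1}{i \sqrt{91}} = - \frac{i \sqrt{91}}{91}$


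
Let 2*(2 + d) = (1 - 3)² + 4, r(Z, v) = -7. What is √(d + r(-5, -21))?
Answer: I*√5 ≈ 2.2361*I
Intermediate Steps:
d = 2 (d = -2 + ((1 - 3)² + 4)/2 = -2 + ((-2)² + 4)/2 = -2 + (4 + 4)/2 = -2 + (½)*8 = -2 + 4 = 2)
√(d + r(-5, -21)) = √(2 - 7) = √(-5) = I*√5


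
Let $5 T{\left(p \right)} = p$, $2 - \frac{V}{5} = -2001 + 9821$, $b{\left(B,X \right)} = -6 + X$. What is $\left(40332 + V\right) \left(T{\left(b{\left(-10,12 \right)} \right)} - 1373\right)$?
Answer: $- \frac{8518878}{5} \approx -1.7038 \cdot 10^{6}$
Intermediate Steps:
$V = -39090$ ($V = 10 - 5 \left(-2001 + 9821\right) = 10 - 39100 = -39090$)
$T{\left(p \right)} = \frac{p}{5}$
$\left(40332 + V\right) \left(T{\left(b{\left(-10,12 \right)} \right)} - 1373\right) = \left(40332 - 39090\right) \left(\frac{-6 + 12}{5} - 1373\right) = 1242 \left(\frac{1}{5} \cdot 6 - 1373\right) = 1242 \left(\frac{6}{5} - 1373\right) = 1242 \left(- \frac{6859}{5}\right) = - \frac{8518878}{5}$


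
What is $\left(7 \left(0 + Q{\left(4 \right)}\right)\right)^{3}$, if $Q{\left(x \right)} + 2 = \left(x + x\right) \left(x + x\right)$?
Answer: $81746504$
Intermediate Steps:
$Q{\left(x \right)} = -2 + 4 x^{2}$ ($Q{\left(x \right)} = -2 + \left(x + x\right) \left(x + x\right) = -2 + 2 x 2 x = -2 + 4 x^{2}$)
$\left(7 \left(0 + Q{\left(4 \right)}\right)\right)^{3} = \left(7 \left(0 - \left(2 - 4 \cdot 4^{2}\right)\right)\right)^{3} = \left(7 \left(0 + \left(-2 + 4 \cdot 16\right)\right)\right)^{3} = \left(7 \left(0 + \left(-2 + 64\right)\right)\right)^{3} = \left(7 \left(0 + 62\right)\right)^{3} = \left(7 \cdot 62\right)^{3} = 434^{3} = 81746504$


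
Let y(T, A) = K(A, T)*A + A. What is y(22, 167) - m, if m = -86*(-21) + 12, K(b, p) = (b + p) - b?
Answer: 2023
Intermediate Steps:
K(b, p) = p
y(T, A) = A + A*T (y(T, A) = T*A + A = A*T + A = A + A*T)
m = 1818 (m = 1806 + 12 = 1818)
y(22, 167) - m = 167*(1 + 22) - 1*1818 = 167*23 - 1818 = 3841 - 1818 = 2023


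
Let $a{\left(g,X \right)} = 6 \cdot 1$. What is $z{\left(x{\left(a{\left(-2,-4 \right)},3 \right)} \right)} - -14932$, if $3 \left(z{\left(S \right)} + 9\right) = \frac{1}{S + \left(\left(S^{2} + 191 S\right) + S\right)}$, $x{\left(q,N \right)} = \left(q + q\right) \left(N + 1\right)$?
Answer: $\frac{517887793}{34704} \approx 14923.0$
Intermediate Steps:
$a{\left(g,X \right)} = 6$
$x{\left(q,N \right)} = 2 q \left(1 + N\right)$
$z{\left(S \right)} = -9 + \frac{1}{3 \left(S^{2} + 193 S\right)}$ ($z{\left(S \right)} = -9 + \frac{1}{3 \left(S + \left(\left(S^{2} + 191 S\right) + S\right)\right)} = -9 + \frac{1}{3 \left(S + \left(S^{2} + 192 S\right)\right)} = -9 + \frac{1}{3 \left(S^{2} + 193 S\right)}$)
$z{\left(x{\left(a{\left(-2,-4 \right)},3 \right)} \right)} - -14932 = \frac{1 - 5211 \cdot 2 \cdot 6 \left(1 + 3\right) - 27 \left(2 \cdot 6 \left(1 + 3\right)\right)^{2}}{3 \cdot 2 \cdot 6 \left(1 + 3\right) \left(193 + 2 \cdot 6 \left(1 + 3\right)\right)} - -14932 = \frac{1 - 5211 \cdot 2 \cdot 6 \cdot 4 - 27 \left(2 \cdot 6 \cdot 4\right)^{2}}{3 \cdot 2 \cdot 6 \cdot 4 \left(193 + 2 \cdot 6 \cdot 4\right)} + 14932 = \frac{1 - 250128 - 27 \cdot 48^{2}}{3 \cdot 48 \left(193 + 48\right)} + 14932 = \frac{1}{3} \cdot \frac{1}{48} \cdot \frac{1}{241} \left(1 - 250128 - 62208\right) + 14932 = \frac{1}{3} \cdot \frac{1}{48} \cdot \frac{1}{241} \left(-312335\right) + 14932 = - \frac{312335}{34704} + 14932 = \frac{517887793}{34704}$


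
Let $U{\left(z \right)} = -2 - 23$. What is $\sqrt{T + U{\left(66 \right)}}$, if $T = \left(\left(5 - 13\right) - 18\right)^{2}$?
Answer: $\sqrt{651} \approx 25.515$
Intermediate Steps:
$T = 676$ ($T = \left(\left(5 - 13\right) - 18\right)^{2} = \left(-8 - 18\right)^{2} = \left(-26\right)^{2} = 676$)
$U{\left(z \right)} = -25$ ($U{\left(z \right)} = -2 - 23 = -25$)
$\sqrt{T + U{\left(66 \right)}} = \sqrt{676 - 25} = \sqrt{651}$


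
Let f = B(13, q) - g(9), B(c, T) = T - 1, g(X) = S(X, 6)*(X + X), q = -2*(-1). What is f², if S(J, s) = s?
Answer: 11449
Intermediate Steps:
q = 2
g(X) = 12*X (g(X) = 6*(X + X) = 6*(2*X) = 12*X)
B(c, T) = -1 + T
f = -107 (f = (-1 + 2) - 12*9 = 1 - 1*108 = 1 - 108 = -107)
f² = (-107)² = 11449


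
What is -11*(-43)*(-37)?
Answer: -17501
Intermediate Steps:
-11*(-43)*(-37) = 473*(-37) = -17501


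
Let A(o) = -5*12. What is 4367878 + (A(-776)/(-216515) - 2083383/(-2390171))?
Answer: 452082341836472915/103501574813 ≈ 4.3679e+6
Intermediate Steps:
A(o) = -60
4367878 + (A(-776)/(-216515) - 2083383/(-2390171)) = 4367878 + (-60/(-216515) - 2083383/(-2390171)) = 4367878 + (-60*(-1/216515) - 2083383*(-1/2390171)) = 4367878 + (12/43303 + 2083383/2390171) = 4367878 + 90245416101/103501574813 = 452082341836472915/103501574813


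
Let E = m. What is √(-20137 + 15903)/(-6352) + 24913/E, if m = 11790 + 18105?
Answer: 24913/29895 - I*√4234/6352 ≈ 0.83335 - 0.010244*I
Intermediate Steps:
m = 29895
E = 29895
√(-20137 + 15903)/(-6352) + 24913/E = √(-20137 + 15903)/(-6352) + 24913/29895 = √(-4234)*(-1/6352) + 24913*(1/29895) = (I*√4234)*(-1/6352) + 24913/29895 = -I*√4234/6352 + 24913/29895 = 24913/29895 - I*√4234/6352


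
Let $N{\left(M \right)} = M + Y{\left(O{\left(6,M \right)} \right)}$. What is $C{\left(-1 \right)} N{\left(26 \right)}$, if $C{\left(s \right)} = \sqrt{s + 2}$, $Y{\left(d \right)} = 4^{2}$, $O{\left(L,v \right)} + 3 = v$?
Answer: $42$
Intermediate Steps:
$O{\left(L,v \right)} = -3 + v$
$Y{\left(d \right)} = 16$
$C{\left(s \right)} = \sqrt{2 + s}$
$N{\left(M \right)} = 16 + M$ ($N{\left(M \right)} = M + 16 = 16 + M$)
$C{\left(-1 \right)} N{\left(26 \right)} = \sqrt{2 - 1} \left(16 + 26\right) = \sqrt{1} \cdot 42 = 1 \cdot 42 = 42$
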